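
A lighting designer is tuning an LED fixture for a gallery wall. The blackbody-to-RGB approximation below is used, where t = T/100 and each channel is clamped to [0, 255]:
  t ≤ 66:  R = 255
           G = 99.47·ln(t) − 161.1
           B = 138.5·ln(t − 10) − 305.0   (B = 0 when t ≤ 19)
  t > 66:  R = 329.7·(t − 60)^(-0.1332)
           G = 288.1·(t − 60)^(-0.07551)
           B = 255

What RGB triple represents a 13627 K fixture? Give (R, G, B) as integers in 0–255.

(185, 208, 255)

t = 13627/100 = 136.27; the t > 66 branch applies.
R = 329.7·(136.27 − 60)^(-0.1332) = 329.7·76.27^(-0.1332) = 329.7·0.56140 = 185.093.
G = 288.1·(136.27 − 60)^(-0.07551) = 288.1·76.27^(-0.07551) = 288.1·0.72088 = 207.686.
B = 255 by definition for t > 66.
Rounded: (185, 208, 255).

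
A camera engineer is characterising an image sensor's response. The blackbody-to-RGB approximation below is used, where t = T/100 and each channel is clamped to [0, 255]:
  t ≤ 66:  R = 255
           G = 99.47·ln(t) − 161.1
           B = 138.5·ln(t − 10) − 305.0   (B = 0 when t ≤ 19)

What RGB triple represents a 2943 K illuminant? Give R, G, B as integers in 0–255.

t = 2943/100 = 29.43; the t ≤ 66 branch applies.
R = 255 by definition for t ≤ 66.
G = 99.47·ln 29.43 − 161.1 = 99.47·3.3820 − 161.1 = 175.309.
B = 138.5·ln(29.43 − 10) − 305.0 = 138.5·ln 19.43 − 305.0 = 138.5·2.9668 − 305.0 = 105.904.
Rounded: (255, 175, 106).

R=255, G=175, B=106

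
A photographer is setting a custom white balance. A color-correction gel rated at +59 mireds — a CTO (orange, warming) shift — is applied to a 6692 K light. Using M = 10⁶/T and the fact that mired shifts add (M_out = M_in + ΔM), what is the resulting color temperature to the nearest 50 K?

M_in = 10⁶/6692 = 149.43 mireds.
M_out = 149.43 + (+59) = 208.43 mireds.
T_out = 10⁶/208.43 = 4797.7 K → 4800 K.

4800 K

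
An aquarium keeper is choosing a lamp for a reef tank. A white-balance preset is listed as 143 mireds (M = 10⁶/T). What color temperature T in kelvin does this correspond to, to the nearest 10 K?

6990 K

T = 10⁶ / 143 = 6993.01 K → 6990 K.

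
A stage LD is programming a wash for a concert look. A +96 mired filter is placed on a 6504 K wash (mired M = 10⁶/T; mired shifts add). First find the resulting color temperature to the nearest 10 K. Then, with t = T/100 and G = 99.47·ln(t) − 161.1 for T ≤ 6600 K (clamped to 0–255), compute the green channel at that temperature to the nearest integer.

M_in = 10⁶/6504 = 153.75; M_out = 153.75 + (+96) = 249.75.
T_out = 10⁶/249.75 = 4004.0 K → 4000 K; t = 40.
G = 99.47·ln 40 − 161.1 = 99.47·3.6889 − 161.1 = 205.833.
Rounded: 206.

206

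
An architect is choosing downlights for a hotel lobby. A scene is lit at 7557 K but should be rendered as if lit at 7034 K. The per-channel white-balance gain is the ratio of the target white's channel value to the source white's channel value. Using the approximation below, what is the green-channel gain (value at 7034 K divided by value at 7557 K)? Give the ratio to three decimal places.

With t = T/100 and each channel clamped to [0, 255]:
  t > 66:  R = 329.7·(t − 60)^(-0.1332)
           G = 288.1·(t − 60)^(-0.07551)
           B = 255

1.031

At 7557 K (t = 75.57):
  G = 288.1·(75.57 − 60)^(-0.07551) = 288.1·15.57^(-0.07551) = 288.1·0.81277 = 234.160.
At 7034 K (t = 70.34):
  G = 288.1·(70.34 − 60)^(-0.07551) = 288.1·10.34^(-0.07551) = 288.1·0.83829 = 241.511.
Gain = 241.511 / 234.160 = 1.0314 → 1.031.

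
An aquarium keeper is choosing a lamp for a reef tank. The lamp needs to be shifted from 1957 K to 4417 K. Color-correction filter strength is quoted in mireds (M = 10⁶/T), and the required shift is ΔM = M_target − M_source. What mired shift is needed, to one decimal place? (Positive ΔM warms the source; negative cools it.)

-284.6 mireds

M_source = 10⁶/1957 = 510.986; M_target = 10⁶/4417 = 226.398.
ΔM = 226.398 − 510.986 = -284.588 → -284.6 mireds, a cooling shift.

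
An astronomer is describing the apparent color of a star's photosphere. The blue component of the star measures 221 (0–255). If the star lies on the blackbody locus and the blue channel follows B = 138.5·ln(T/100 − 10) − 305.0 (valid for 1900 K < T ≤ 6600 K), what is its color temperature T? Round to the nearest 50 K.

ln(t − 10) = (221 + 305.0) / 138.5 = 3.7978.
t − 10 = e^3.7978 = 44.604, so t = 54.604.
T = 100·t = 5460 K → 5450 K to the nearest 50 K.

5450 K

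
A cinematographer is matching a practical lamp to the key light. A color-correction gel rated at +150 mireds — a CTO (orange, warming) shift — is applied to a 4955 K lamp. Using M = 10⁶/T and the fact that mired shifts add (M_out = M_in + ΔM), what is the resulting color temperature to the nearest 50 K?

M_in = 10⁶/4955 = 201.82 mireds.
M_out = 201.82 + (+150) = 351.82 mireds.
T_out = 10⁶/351.82 = 2842.4 K → 2850 K.

2850 K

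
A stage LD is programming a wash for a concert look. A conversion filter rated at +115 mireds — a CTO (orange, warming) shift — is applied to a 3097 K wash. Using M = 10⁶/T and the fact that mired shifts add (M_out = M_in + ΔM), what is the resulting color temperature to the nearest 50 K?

2300 K

M_in = 10⁶/3097 = 322.89 mireds.
M_out = 322.89 + (+115) = 437.89 mireds.
T_out = 10⁶/437.89 = 2283.7 K → 2300 K.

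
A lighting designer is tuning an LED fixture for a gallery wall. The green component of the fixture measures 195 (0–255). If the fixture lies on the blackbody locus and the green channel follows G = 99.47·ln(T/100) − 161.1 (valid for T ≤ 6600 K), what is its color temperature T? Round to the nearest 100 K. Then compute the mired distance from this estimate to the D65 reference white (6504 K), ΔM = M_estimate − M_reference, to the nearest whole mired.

+124 mireds

ln t = (195 + 161.1) / 99.47 = 3.5800.
t = e^3.5800 = 35.873.
T = 100·t = 3587 K → 3600 K to the nearest 100 K.
M_estimate = 10⁶/3600 = 277.78; M_reference = 10⁶/6504 = 153.75.
ΔM = 277.78 − 153.75 = 124.03 → +124 mireds.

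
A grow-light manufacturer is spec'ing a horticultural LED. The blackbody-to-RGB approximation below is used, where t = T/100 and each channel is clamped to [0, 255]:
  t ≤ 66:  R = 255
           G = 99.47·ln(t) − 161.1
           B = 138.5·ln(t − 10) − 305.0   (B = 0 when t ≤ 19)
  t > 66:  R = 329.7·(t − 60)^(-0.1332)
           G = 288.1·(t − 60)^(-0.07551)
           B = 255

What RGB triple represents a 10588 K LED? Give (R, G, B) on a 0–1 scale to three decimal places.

t = 10588/100 = 105.88; the t > 66 branch applies.
R = 329.7·(105.88 − 60)^(-0.1332) = 329.7·45.88^(-0.1332) = 329.7·0.60072 = 198.057.
G = 288.1·(105.88 − 60)^(-0.07551) = 288.1·45.88^(-0.07551) = 288.1·0.74908 = 215.811.
B = 255 by definition for t > 66.
Dividing each by 255: (0.7767, 0.8463, 1.0000) → (0.777, 0.846, 1.000).

(0.777, 0.846, 1.000)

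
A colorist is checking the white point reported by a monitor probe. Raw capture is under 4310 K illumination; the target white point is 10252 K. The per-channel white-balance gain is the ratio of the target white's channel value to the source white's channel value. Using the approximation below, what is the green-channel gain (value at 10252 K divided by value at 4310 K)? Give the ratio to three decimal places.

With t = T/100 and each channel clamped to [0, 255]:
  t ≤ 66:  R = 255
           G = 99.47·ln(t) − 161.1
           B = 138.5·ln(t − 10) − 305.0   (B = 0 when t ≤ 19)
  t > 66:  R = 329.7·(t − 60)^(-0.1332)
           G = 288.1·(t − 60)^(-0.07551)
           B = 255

At 4310 K (t = 43.1):
  G = 99.47·ln 43.1 − 161.1 = 99.47·3.7635 − 161.1 = 213.258.
At 10252 K (t = 102.52):
  G = 288.1·(102.52 − 60)^(-0.07551) = 288.1·42.52^(-0.07551) = 288.1·0.75340 = 217.054.
Gain = 217.054 / 213.258 = 1.0178 → 1.018.

1.018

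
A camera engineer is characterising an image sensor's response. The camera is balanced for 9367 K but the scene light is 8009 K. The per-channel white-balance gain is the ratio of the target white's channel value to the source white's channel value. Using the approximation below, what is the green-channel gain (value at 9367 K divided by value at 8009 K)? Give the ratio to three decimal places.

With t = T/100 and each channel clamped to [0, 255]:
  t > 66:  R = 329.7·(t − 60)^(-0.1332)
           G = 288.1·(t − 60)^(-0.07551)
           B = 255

0.962

At 8009 K (t = 80.09):
  G = 288.1·(80.09 − 60)^(-0.07551) = 288.1·20.09^(-0.07551) = 288.1·0.79728 = 229.697.
At 9367 K (t = 93.67):
  G = 288.1·(93.67 − 60)^(-0.07551) = 288.1·33.67^(-0.07551) = 288.1·0.76679 = 220.913.
Gain = 220.913 / 229.697 = 0.9618 → 0.962.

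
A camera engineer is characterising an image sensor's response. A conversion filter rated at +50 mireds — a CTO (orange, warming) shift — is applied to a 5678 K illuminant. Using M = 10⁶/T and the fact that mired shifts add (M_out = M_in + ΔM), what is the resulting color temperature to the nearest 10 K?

M_in = 10⁶/5678 = 176.12 mireds.
M_out = 176.12 + (+50) = 226.12 mireds.
T_out = 10⁶/226.12 = 4422.5 K → 4420 K.

4420 K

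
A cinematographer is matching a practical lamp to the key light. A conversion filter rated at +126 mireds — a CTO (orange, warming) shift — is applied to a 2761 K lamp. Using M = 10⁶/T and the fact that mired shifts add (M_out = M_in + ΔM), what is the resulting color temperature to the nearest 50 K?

2050 K

M_in = 10⁶/2761 = 362.19 mireds.
M_out = 362.19 + (+126) = 488.19 mireds.
T_out = 10⁶/488.19 = 2048.4 K → 2050 K.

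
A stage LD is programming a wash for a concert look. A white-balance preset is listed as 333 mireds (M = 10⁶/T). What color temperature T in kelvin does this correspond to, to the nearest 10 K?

T = 10⁶ / 333 = 3003.00 K → 3000 K.

3000 K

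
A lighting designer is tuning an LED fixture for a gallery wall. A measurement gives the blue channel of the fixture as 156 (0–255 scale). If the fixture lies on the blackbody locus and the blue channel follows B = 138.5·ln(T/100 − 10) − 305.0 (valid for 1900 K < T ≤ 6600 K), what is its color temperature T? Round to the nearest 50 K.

3800 K

ln(t − 10) = (156 + 305.0) / 138.5 = 3.3285.
t − 10 = e^3.3285 = 27.897, so t = 37.897.
T = 100·t = 3790 K → 3800 K to the nearest 50 K.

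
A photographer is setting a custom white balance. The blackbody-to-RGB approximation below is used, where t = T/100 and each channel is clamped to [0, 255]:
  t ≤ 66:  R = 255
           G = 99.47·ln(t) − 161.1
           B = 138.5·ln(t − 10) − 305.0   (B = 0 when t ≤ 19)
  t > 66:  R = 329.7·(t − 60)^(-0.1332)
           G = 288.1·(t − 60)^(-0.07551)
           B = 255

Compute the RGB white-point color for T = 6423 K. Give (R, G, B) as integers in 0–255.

(255, 253, 248)

t = 6423/100 = 64.23; the t ≤ 66 branch applies.
R = 255 by definition for t ≤ 66.
G = 99.47·ln 64.23 − 161.1 = 99.47·4.1625 − 161.1 = 252.941.
B = 138.5·ln(64.23 − 10) − 305.0 = 138.5·ln 54.23 − 305.0 = 138.5·3.9932 − 305.0 = 248.063.
Rounded: (255, 253, 248).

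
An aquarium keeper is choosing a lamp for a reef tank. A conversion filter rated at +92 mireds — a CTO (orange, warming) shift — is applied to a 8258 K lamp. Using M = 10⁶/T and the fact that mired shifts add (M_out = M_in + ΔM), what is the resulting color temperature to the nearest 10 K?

4690 K

M_in = 10⁶/8258 = 121.09 mireds.
M_out = 121.09 + (+92) = 213.09 mireds.
T_out = 10⁶/213.09 = 4692.7 K → 4690 K.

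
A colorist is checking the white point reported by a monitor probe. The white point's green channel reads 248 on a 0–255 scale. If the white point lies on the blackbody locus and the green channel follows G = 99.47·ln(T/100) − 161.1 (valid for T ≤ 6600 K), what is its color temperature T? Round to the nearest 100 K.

ln t = (248 + 161.1) / 99.47 = 4.1128.
t = e^4.1128 = 61.117.
T = 100·t = 6112 K → 6100 K to the nearest 100 K.

6100 K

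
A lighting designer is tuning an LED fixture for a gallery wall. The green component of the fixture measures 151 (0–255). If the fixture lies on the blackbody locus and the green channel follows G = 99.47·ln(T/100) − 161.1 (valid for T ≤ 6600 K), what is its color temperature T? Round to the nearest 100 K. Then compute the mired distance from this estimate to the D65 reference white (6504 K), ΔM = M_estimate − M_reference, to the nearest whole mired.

ln t = (151 + 161.1) / 99.47 = 3.1376.
t = e^3.1376 = 23.049.
T = 100·t = 2305 K → 2300 K to the nearest 100 K.
M_estimate = 10⁶/2300 = 434.78; M_reference = 10⁶/6504 = 153.75.
ΔM = 434.78 − 153.75 = 281.03 → +281 mireds.

+281 mireds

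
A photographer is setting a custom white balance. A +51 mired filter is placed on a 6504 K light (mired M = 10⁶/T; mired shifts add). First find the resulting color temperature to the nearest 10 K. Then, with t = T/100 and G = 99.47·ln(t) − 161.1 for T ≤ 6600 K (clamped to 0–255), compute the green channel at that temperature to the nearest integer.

226

M_in = 10⁶/6504 = 153.75; M_out = 153.75 + (+51) = 204.75.
T_out = 10⁶/204.75 = 4884.0 K → 4880 K; t = 48.8.
G = 99.47·ln 48.8 − 161.1 = 99.47·3.8877 − 161.1 = 225.613.
Rounded: 226.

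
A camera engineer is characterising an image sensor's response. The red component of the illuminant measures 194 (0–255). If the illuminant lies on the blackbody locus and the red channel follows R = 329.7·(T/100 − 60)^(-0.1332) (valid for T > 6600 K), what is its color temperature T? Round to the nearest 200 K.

(t − 60)^(-0.1332) = 194/329.7 = 0.58841.
t − 60 = 0.58841^(1/-0.1332) = 0.58841^(-7.508) = 53.593, so t = 113.593.
T = 100·t = 11359 K → 11400 K to the nearest 200 K.

11400 K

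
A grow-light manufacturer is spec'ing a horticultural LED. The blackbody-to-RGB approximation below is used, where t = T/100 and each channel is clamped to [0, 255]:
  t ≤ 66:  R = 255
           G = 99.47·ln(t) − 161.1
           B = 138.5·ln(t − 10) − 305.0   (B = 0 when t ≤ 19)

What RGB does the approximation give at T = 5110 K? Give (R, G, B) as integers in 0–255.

t = 5110/100 = 51.1; the t ≤ 66 branch applies.
R = 255 by definition for t ≤ 66.
G = 99.47·ln 51.1 − 161.1 = 99.47·3.9338 − 161.1 = 230.194.
B = 138.5·ln(51.1 − 10) − 305.0 = 138.5·ln 41.1 − 305.0 = 138.5·3.7160 − 305.0 = 209.667.
Rounded: (255, 230, 210).

(255, 230, 210)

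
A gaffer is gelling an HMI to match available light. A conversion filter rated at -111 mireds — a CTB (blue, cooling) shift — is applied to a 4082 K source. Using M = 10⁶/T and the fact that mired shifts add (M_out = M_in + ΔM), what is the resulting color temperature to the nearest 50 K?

7450 K

M_in = 10⁶/4082 = 244.98 mireds.
M_out = 244.98 + (-111) = 133.98 mireds.
T_out = 10⁶/133.98 = 7463.9 K → 7450 K.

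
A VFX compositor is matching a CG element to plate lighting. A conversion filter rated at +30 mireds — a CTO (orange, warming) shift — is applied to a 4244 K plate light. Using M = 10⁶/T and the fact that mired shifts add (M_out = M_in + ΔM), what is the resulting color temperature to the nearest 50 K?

M_in = 10⁶/4244 = 235.63 mireds.
M_out = 235.63 + (+30) = 265.63 mireds.
T_out = 10⁶/265.63 = 3764.7 K → 3750 K.

3750 K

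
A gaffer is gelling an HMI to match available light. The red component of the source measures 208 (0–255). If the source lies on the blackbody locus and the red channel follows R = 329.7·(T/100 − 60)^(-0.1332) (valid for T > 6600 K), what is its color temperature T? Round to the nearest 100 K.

9200 K

(t − 60)^(-0.1332) = 208/329.7 = 0.63088.
t − 60 = 0.63088^(1/-0.1332) = 0.63088^(-7.508) = 31.763, so t = 91.763.
T = 100·t = 9176 K → 9200 K to the nearest 100 K.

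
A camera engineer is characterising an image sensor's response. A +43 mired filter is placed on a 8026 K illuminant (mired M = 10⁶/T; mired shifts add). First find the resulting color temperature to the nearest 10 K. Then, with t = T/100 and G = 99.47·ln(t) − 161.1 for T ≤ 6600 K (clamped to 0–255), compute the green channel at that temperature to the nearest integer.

M_in = 10⁶/8026 = 124.60; M_out = 124.60 + (+43) = 167.60.
T_out = 10⁶/167.60 = 5966.8 K → 5970 K; t = 59.7.
G = 99.47·ln 59.7 − 161.1 = 99.47·4.0893 − 161.1 = 245.666.
Rounded: 246.

246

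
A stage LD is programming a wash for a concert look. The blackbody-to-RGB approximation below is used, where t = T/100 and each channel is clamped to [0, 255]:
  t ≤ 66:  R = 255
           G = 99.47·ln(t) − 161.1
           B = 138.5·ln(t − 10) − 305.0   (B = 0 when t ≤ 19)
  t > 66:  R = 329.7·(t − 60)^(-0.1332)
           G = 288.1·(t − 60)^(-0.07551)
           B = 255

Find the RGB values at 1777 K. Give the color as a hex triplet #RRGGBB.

t = 1777/100 = 17.77; the t ≤ 66 branch applies.
R = 255 by definition for t ≤ 66.
G = 99.47·ln 17.77 − 161.1 = 99.47·2.8775 − 161.1 = 125.126.
t = 17.77 ≤ 19, so B = 0.
Rounded: (255, 125, 0).
In hex: #FF7D00.

#FF7D00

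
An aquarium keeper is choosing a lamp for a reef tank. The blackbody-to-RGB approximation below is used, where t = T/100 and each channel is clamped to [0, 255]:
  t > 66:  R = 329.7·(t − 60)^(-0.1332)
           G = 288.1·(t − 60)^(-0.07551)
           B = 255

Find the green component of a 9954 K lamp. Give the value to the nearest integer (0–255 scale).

218

t = 9954/100 = 99.54; the t > 66 branch applies.
G = 288.1·(99.54 − 60)^(-0.07551) = 288.1·39.54^(-0.07551) = 288.1·0.75754 = 218.248.
Rounded: 218.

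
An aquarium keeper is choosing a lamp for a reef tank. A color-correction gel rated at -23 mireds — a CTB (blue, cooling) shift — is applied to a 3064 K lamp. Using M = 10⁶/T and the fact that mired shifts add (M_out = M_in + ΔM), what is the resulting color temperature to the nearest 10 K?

3300 K

M_in = 10⁶/3064 = 326.37 mireds.
M_out = 326.37 + (-23) = 303.37 mireds.
T_out = 10⁶/303.37 = 3296.3 K → 3300 K.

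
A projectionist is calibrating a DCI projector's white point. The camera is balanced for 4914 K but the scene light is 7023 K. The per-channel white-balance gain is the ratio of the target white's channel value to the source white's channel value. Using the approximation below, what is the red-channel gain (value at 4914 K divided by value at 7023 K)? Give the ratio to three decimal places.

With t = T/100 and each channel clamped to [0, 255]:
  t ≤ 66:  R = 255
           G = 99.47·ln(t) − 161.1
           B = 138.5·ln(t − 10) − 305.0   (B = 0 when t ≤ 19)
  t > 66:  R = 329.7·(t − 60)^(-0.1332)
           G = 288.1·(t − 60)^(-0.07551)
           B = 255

1.054

At 7023 K (t = 70.23):
  R = 329.7·(70.23 − 60)^(-0.1332) = 329.7·10.23^(-0.1332) = 329.7·0.73364 = 241.882.
At 4914 K (t = 49.14):
  R = 255 by definition for t ≤ 66.
Gain = 255.000 / 241.882 = 1.0542 → 1.054.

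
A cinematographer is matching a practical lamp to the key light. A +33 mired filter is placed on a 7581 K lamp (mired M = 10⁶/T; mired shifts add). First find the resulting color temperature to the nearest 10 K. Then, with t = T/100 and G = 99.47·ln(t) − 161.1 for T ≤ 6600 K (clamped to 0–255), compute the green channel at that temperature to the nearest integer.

247

M_in = 10⁶/7581 = 131.91; M_out = 131.91 + (+33) = 164.91.
T_out = 10⁶/164.91 = 6064.0 K → 6060 K; t = 60.6.
G = 99.47·ln 60.6 − 161.1 = 99.47·4.1043 − 161.1 = 247.154.
Rounded: 247.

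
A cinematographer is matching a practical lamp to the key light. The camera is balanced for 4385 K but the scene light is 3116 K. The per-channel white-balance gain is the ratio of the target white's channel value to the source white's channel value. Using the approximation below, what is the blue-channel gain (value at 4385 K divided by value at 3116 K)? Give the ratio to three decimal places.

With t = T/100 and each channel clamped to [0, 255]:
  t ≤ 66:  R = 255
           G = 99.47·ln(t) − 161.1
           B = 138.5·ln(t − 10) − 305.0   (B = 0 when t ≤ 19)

1.553

At 3116 K (t = 31.16):
  B = 138.5·ln(31.16 − 10) − 305.0 = 138.5·ln 21.16 − 305.0 = 138.5·3.0521 − 305.0 = 117.718.
At 4385 K (t = 43.85):
  B = 138.5·ln(43.85 − 10) − 305.0 = 138.5·ln 33.85 − 305.0 = 138.5·3.5219 − 305.0 = 182.789.
Gain = 182.789 / 117.718 = 1.5528 → 1.553.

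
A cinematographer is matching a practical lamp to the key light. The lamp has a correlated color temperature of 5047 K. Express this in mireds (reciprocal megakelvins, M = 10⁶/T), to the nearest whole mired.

M = 10⁶ / 5047 = 198.138 → 198 mireds.

198 mireds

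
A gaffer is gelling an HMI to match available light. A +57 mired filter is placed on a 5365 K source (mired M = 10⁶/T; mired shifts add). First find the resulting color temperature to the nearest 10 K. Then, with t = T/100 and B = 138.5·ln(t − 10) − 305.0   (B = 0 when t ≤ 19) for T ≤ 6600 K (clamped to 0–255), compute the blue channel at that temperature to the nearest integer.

M_in = 10⁶/5365 = 186.39; M_out = 186.39 + (+57) = 243.39.
T_out = 10⁶/243.39 = 4108.6 K → 4110 K; t = 41.1.
B = 138.5·ln(41.1 − 10) − 305.0 = 138.5·ln 31.1 − 305.0 = 138.5·3.4372 − 305.0 = 171.053.
Rounded: 171.

171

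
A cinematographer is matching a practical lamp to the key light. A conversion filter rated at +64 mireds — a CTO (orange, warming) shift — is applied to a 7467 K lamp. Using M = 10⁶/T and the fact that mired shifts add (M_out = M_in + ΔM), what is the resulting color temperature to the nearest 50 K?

M_in = 10⁶/7467 = 133.92 mireds.
M_out = 133.92 + (+64) = 197.92 mireds.
T_out = 10⁶/197.92 = 5052.5 K → 5050 K.

5050 K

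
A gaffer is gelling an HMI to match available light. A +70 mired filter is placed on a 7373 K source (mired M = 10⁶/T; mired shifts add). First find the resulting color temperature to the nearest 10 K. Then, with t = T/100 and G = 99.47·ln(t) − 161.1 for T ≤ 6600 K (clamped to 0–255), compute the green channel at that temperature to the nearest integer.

225

M_in = 10⁶/7373 = 135.63; M_out = 135.63 + (+70) = 205.63.
T_out = 10⁶/205.63 = 4863.1 K → 4860 K; t = 48.6.
G = 99.47·ln 48.6 − 161.1 = 99.47·3.8836 − 161.1 = 225.204.
Rounded: 225.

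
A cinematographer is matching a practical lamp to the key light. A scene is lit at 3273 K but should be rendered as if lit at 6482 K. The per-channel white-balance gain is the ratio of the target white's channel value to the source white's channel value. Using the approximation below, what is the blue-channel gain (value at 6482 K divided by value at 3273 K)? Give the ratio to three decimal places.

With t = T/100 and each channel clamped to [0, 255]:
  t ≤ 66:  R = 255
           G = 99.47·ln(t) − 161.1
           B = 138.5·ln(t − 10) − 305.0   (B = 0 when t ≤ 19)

At 3273 K (t = 32.73):
  B = 138.5·ln(32.73 − 10) − 305.0 = 138.5·ln 22.73 − 305.0 = 138.5·3.1237 − 305.0 = 127.630.
At 6482 K (t = 64.82):
  B = 138.5·ln(64.82 − 10) − 305.0 = 138.5·ln 54.82 − 305.0 = 138.5·4.0041 − 305.0 = 249.562.
Gain = 249.562 / 127.630 = 1.9553 → 1.955.

1.955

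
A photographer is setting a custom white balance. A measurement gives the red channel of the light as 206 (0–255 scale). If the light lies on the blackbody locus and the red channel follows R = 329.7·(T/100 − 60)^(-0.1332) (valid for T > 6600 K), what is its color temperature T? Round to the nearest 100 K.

9400 K

(t − 60)^(-0.1332) = 206/329.7 = 0.62481.
t − 60 = 0.62481^(1/-0.1332) = 0.62481^(-7.508) = 34.152, so t = 94.152.
T = 100·t = 9415 K → 9400 K to the nearest 100 K.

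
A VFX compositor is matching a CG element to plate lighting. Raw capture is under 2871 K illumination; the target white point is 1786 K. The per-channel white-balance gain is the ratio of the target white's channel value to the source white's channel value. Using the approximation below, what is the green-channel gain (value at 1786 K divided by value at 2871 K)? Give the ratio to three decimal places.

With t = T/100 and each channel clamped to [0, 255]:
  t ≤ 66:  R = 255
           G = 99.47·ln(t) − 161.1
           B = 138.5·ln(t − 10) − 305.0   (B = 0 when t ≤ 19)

At 2871 K (t = 28.71):
  G = 99.47·ln 28.71 − 161.1 = 99.47·3.3572 − 161.1 = 172.845.
At 1786 K (t = 17.86):
  G = 99.47·ln 17.86 − 161.1 = 99.47·2.8826 − 161.1 = 125.629.
Gain = 125.629 / 172.845 = 0.7268 → 0.727.

0.727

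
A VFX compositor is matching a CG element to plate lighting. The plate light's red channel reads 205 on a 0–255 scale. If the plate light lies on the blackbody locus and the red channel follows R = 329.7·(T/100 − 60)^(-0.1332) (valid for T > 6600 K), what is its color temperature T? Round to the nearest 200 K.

(t − 60)^(-0.1332) = 205/329.7 = 0.62178.
t − 60 = 0.62178^(1/-0.1332) = 0.62178^(-7.508) = 35.423, so t = 95.423.
T = 100·t = 9542 K → 9600 K to the nearest 200 K.

9600 K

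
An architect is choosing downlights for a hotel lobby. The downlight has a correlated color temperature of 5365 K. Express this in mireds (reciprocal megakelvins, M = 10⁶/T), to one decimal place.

186.4 mireds

M = 10⁶ / 5365 = 186.393 → 186.4 mireds.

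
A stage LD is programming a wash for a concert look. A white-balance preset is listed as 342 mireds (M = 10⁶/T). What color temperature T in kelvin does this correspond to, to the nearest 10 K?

T = 10⁶ / 342 = 2923.98 K → 2920 K.

2920 K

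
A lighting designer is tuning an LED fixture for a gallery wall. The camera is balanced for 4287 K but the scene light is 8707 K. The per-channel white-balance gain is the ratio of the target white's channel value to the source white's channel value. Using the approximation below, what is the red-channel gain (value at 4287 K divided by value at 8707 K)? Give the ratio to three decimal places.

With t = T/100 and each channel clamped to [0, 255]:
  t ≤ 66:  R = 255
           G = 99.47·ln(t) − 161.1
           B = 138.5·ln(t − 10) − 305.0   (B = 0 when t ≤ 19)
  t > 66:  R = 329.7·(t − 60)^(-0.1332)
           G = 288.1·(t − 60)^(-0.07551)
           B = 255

At 8707 K (t = 87.07):
  R = 329.7·(87.07 − 60)^(-0.1332) = 329.7·27.07^(-0.1332) = 329.7·0.64445 = 212.477.
At 4287 K (t = 42.87):
  R = 255 by definition for t ≤ 66.
Gain = 255.000 / 212.477 = 1.2001 → 1.200.

1.200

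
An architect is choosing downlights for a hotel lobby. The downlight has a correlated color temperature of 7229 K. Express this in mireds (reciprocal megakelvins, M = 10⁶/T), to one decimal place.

M = 10⁶ / 7229 = 138.332 → 138.3 mireds.

138.3 mireds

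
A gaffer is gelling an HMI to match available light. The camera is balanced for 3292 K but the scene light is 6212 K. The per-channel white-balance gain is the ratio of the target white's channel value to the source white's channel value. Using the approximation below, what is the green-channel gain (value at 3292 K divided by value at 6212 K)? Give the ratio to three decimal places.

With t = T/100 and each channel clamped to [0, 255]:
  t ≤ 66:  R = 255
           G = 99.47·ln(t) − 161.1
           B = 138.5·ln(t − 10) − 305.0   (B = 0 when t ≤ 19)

At 6212 K (t = 62.12):
  G = 99.47·ln 62.12 − 161.1 = 99.47·4.1291 − 161.1 = 249.618.
At 3292 K (t = 32.92):
  G = 99.47·ln 32.92 − 161.1 = 99.47·3.4941 − 161.1 = 186.456.
Gain = 186.456 / 249.618 = 0.7470 → 0.747.

0.747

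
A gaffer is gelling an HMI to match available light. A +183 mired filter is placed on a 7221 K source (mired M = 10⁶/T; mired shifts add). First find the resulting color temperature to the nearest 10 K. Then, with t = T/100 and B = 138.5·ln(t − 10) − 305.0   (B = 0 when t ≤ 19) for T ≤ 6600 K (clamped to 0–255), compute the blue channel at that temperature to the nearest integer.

M_in = 10⁶/7221 = 138.48; M_out = 138.48 + (+183) = 321.48.
T_out = 10⁶/321.48 = 3110.6 K → 3110 K; t = 31.1.
B = 138.5·ln(31.1 − 10) − 305.0 = 138.5·ln 21.1 − 305.0 = 138.5·3.0493 − 305.0 = 117.324.
Rounded: 117.

117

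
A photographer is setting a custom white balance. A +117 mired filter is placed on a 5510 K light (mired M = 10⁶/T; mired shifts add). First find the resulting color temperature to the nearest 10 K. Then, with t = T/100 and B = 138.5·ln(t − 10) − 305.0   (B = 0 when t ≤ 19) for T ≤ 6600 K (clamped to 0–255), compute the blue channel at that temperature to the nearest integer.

M_in = 10⁶/5510 = 181.49; M_out = 181.49 + (+117) = 298.49.
T_out = 10⁶/298.49 = 3350.2 K → 3350 K; t = 33.5.
B = 138.5·ln(33.5 − 10) − 305.0 = 138.5·ln 23.5 − 305.0 = 138.5·3.1570 − 305.0 = 132.245.
Rounded: 132.

132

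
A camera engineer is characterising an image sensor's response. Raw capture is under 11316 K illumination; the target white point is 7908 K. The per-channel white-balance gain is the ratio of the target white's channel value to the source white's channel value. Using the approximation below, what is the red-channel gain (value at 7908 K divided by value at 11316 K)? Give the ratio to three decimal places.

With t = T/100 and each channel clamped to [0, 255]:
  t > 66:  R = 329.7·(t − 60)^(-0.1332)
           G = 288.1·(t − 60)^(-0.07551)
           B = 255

1.146

At 11316 K (t = 113.16):
  R = 329.7·(113.16 − 60)^(-0.1332) = 329.7·53.16^(-0.1332) = 329.7·0.58905 = 194.210.
At 7908 K (t = 79.08):
  R = 329.7·(79.08 − 60)^(-0.1332) = 329.7·19.08^(-0.1332) = 329.7·0.67519 = 222.611.
Gain = 222.611 / 194.210 = 1.1462 → 1.146.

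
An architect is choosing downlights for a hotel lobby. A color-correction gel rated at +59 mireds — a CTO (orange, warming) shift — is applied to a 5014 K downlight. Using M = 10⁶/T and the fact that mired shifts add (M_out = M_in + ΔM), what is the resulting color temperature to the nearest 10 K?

M_in = 10⁶/5014 = 199.44 mireds.
M_out = 199.44 + (+59) = 258.44 mireds.
T_out = 10⁶/258.44 = 3869.3 K → 3870 K.

3870 K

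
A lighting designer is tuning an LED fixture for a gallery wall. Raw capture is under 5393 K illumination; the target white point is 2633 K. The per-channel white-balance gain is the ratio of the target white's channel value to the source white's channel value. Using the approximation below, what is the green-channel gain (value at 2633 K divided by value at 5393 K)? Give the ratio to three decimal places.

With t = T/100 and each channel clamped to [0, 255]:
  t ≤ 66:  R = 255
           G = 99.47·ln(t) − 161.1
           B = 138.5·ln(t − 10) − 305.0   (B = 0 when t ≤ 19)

0.697

At 5393 K (t = 53.93):
  G = 99.47·ln 53.93 − 161.1 = 99.47·3.9877 − 161.1 = 235.555.
At 2633 K (t = 26.33):
  G = 99.47·ln 26.33 − 161.1 = 99.47·3.2707 − 161.1 = 164.237.
Gain = 164.237 / 235.555 = 0.6972 → 0.697.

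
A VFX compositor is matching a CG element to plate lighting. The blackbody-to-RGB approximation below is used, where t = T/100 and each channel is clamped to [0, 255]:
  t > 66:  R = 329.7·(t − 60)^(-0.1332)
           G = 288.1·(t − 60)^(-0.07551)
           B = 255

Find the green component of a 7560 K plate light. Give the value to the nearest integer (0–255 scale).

t = 7560/100 = 75.6; the t > 66 branch applies.
G = 288.1·(75.6 − 60)^(-0.07551) = 288.1·15.6^(-0.07551) = 288.1·0.81266 = 234.126.
Rounded: 234.

234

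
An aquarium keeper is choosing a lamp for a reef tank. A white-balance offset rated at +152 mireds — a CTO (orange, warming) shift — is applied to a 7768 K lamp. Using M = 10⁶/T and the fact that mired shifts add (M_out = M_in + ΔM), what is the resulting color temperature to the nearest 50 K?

3550 K

M_in = 10⁶/7768 = 128.73 mireds.
M_out = 128.73 + (+152) = 280.73 mireds.
T_out = 10⁶/280.73 = 3562.1 K → 3550 K.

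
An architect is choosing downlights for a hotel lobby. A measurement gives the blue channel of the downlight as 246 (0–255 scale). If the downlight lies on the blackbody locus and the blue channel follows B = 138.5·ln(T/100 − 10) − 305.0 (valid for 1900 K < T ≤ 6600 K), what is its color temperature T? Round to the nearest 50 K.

ln(t − 10) = (246 + 305.0) / 138.5 = 3.9783.
t − 10 = e^3.9783 = 53.428, so t = 63.428.
T = 100·t = 6343 K → 6350 K to the nearest 50 K.

6350 K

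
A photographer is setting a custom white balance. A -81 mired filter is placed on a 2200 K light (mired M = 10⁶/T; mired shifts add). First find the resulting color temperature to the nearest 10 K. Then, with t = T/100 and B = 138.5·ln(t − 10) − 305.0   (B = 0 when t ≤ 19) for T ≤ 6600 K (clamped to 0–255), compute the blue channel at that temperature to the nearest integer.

M_in = 10⁶/2200 = 454.55; M_out = 454.55 + (-81) = 373.55.
T_out = 10⁶/373.55 = 2677.1 K → 2680 K; t = 26.8.
B = 138.5·ln(26.8 − 10) − 305.0 = 138.5·ln 16.8 − 305.0 = 138.5·2.8214 − 305.0 = 85.761.
Rounded: 86.

86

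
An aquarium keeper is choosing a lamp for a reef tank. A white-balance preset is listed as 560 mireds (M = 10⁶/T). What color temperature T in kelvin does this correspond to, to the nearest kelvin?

1786 K

T = 10⁶ / 560 = 1785.71 K → 1786 K.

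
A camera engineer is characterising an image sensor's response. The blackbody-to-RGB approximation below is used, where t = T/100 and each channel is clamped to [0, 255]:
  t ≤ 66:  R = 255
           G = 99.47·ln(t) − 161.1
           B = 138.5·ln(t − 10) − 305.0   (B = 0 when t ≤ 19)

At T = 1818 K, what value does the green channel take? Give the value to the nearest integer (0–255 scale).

127

t = 1818/100 = 18.18; the t ≤ 66 branch applies.
G = 99.47·ln 18.18 − 161.1 = 99.47·2.9003 − 161.1 = 127.395.
Rounded: 127.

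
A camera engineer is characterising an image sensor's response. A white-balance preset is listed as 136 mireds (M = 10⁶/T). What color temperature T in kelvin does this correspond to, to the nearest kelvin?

7353 K

T = 10⁶ / 136 = 7352.94 K → 7353 K.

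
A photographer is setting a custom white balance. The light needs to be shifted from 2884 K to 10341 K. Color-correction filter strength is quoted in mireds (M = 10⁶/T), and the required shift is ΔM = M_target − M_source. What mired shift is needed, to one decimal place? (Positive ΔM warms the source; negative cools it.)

-250.0 mireds

M_source = 10⁶/2884 = 346.741; M_target = 10⁶/10341 = 96.702.
ΔM = 96.702 − 346.741 = -250.038 → -250.0 mireds, a cooling shift.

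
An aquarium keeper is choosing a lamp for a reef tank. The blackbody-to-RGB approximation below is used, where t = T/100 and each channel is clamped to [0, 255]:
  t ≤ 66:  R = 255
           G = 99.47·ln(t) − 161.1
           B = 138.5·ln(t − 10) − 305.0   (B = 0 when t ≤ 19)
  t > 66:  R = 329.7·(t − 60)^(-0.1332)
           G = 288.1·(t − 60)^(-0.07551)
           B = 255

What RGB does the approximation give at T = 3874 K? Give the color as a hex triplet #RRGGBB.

t = 3874/100 = 38.74; the t ≤ 66 branch applies.
R = 255 by definition for t ≤ 66.
G = 99.47·ln 38.74 − 161.1 = 99.47·3.6569 − 161.1 = 202.649.
B = 138.5·ln(38.74 − 10) − 305.0 = 138.5·ln 28.74 − 305.0 = 138.5·3.3583 − 305.0 = 160.123.
Rounded: (255, 203, 160).
In hex: #FFCBA0.

#FFCBA0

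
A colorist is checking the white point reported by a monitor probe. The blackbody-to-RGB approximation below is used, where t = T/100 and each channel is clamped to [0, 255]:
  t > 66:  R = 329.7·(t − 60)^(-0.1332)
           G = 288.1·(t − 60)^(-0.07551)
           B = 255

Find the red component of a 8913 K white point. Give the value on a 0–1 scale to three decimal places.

t = 8913/100 = 89.13; the t > 66 branch applies.
R = 329.7·(89.13 − 60)^(-0.1332) = 329.7·29.13^(-0.1332) = 329.7·0.63819 = 210.411.
On a 0–1 scale: 210.411/255 = 0.8251 → 0.825.

0.825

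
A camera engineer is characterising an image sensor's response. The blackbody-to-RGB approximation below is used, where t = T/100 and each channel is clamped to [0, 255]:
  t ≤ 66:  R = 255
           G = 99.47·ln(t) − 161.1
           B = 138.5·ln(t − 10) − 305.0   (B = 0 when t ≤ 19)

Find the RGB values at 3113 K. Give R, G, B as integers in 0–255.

R=255, G=181, B=118

t = 3113/100 = 31.13; the t ≤ 66 branch applies.
R = 255 by definition for t ≤ 66.
G = 99.47·ln 31.13 − 161.1 = 99.47·3.4382 − 161.1 = 180.895.
B = 138.5·ln(31.13 − 10) − 305.0 = 138.5·ln 21.13 − 305.0 = 138.5·3.0507 − 305.0 = 117.521.
Rounded: (255, 181, 118).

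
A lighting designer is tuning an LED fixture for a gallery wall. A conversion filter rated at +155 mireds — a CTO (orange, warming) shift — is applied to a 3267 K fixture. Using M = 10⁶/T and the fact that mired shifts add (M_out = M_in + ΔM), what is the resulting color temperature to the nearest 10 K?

M_in = 10⁶/3267 = 306.09 mireds.
M_out = 306.09 + (+155) = 461.09 mireds.
T_out = 10⁶/461.09 = 2168.8 K → 2170 K.

2170 K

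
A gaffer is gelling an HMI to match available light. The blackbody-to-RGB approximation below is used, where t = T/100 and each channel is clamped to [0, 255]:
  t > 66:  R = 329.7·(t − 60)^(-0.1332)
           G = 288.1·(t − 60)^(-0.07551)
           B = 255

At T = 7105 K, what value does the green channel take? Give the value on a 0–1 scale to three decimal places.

0.942

t = 7105/100 = 71.05; the t > 66 branch applies.
G = 288.1·(71.05 − 60)^(-0.07551) = 288.1·11.05^(-0.07551) = 288.1·0.83410 = 240.303.
On a 0–1 scale: 240.303/255 = 0.9424 → 0.942.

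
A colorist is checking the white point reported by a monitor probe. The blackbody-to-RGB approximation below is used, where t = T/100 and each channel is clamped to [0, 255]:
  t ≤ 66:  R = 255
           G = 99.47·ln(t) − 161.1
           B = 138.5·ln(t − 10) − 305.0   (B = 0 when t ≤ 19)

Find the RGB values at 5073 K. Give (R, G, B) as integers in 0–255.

t = 5073/100 = 50.73; the t ≤ 66 branch applies.
R = 255 by definition for t ≤ 66.
G = 99.47·ln 50.73 − 161.1 = 99.47·3.9265 − 161.1 = 229.471.
B = 138.5·ln(50.73 − 10) − 305.0 = 138.5·ln 40.73 − 305.0 = 138.5·3.7070 − 305.0 = 208.415.
Rounded: (255, 229, 208).

(255, 229, 208)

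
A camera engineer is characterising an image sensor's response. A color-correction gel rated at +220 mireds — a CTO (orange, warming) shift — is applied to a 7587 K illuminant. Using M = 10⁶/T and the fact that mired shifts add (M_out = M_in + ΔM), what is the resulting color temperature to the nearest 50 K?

2850 K

M_in = 10⁶/7587 = 131.80 mireds.
M_out = 131.80 + (+220) = 351.80 mireds.
T_out = 10⁶/351.80 = 2842.5 K → 2850 K.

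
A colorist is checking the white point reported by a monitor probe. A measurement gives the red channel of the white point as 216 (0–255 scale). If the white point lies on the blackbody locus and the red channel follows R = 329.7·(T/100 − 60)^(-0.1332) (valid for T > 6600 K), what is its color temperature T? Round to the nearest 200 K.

(t − 60)^(-0.1332) = 216/329.7 = 0.65514.
t − 60 = 0.65514^(1/-0.1332) = 0.65514^(-7.508) = 23.926, so t = 83.926.
T = 100·t = 8393 K → 8400 K to the nearest 200 K.

8400 K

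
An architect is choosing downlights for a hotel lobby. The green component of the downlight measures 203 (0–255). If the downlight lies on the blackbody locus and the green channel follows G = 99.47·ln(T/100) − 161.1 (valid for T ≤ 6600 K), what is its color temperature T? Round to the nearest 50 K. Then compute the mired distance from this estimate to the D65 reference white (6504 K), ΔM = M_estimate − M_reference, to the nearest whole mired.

ln t = (203 + 161.1) / 99.47 = 3.6604.
t = e^3.6604 = 38.877.
T = 100·t = 3888 K → 3900 K to the nearest 50 K.
M_estimate = 10⁶/3900 = 256.41; M_reference = 10⁶/6504 = 153.75.
ΔM = 256.41 − 153.75 = 102.66 → +103 mireds.

+103 mireds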